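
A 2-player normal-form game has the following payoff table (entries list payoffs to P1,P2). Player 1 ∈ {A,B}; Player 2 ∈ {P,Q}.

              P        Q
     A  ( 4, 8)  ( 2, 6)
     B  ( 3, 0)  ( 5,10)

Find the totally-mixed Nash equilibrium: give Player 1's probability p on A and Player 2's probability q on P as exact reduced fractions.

P1 indiff ⇒ q·4+(1-q)·2 = q·3+(1-q)·5 ⇒ q(1) = (1-q)(3) ⇒ q = 3/4
P2 indiff ⇒ p·8+(1-p)·0 = p·6+(1-p)·10 ⇒ p(2) = (1-p)(10) ⇒ p = 5/6

(p,q) = (5/6, 3/4)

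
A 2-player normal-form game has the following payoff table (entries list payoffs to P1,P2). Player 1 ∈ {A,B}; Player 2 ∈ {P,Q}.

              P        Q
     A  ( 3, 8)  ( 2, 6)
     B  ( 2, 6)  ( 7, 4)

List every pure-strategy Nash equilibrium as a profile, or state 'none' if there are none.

(A,P): NE
(A,Q): not NE [P1→B gives 7>2; P2→P gives 8>6]
(B,P): not NE [P1→A gives 3>2]
(B,Q): not NE [P2→P gives 6>4]

Nash profiles: (A,P)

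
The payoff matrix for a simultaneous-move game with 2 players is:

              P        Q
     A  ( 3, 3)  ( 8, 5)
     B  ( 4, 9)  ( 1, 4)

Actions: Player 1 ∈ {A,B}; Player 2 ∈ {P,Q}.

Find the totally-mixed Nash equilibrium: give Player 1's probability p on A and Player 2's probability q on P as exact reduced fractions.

p=5/7, q=7/8

P1 indiff ⇒ q·3+(1-q)·8 = q·4+(1-q)·1 ⇒ q(-1) = (1-q)(-7) ⇒ q = 7/8
P2 indiff ⇒ p·3+(1-p)·9 = p·5+(1-p)·4 ⇒ p(-2) = (1-p)(-5) ⇒ p = 5/7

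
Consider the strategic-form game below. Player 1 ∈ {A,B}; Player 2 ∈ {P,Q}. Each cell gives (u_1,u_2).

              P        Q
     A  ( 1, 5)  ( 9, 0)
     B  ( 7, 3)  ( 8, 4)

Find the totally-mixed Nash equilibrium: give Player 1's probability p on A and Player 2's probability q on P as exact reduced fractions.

p=1/6, q=1/7

P1 indiff ⇒ q·1+(1-q)·9 = q·7+(1-q)·8 ⇒ q(-6) = (1-q)(-1) ⇒ q = 1/7
P2 indiff ⇒ p·5+(1-p)·3 = p·0+(1-p)·4 ⇒ p(5) = (1-p)(1) ⇒ p = 1/6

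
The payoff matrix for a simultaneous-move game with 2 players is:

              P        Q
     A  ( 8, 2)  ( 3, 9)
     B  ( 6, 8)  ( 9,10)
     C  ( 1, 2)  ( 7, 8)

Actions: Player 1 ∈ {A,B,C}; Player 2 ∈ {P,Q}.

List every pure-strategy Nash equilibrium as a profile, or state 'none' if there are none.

NE set: (B,Q)

(A,P): not NE [P2→Q gives 9>2]
(A,Q): not NE [P1→B gives 9>3]
(B,P): not NE [P1→A gives 8>6; P2→Q gives 10>8]
(B,Q): NE
(C,P): not NE [P1→A gives 8>1; P2→Q gives 8>2]
(C,Q): not NE [P1→B gives 9>7]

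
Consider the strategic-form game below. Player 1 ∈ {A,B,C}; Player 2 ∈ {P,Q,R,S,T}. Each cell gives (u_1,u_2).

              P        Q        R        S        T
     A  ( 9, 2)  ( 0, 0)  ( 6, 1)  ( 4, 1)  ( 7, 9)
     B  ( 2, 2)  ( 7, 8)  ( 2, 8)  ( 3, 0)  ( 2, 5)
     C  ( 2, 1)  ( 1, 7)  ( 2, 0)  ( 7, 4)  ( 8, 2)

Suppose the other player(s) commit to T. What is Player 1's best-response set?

u_1(A vs T) = 7
u_1(B vs T) = 2
u_1(C vs T) = 8
max payoff 8 at {C}

argmax u_1 = {C}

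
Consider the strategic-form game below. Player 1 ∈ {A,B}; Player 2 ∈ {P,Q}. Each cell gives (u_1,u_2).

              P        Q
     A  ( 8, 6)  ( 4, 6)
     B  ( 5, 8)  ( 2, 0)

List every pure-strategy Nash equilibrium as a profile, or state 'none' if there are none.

(A,P): NE
(A,Q): NE
(B,P): not NE [P1→A gives 8>5]
(B,Q): not NE [P1→A gives 4>2; P2→P gives 8>0]

Nash profiles: (A,P), (A,Q)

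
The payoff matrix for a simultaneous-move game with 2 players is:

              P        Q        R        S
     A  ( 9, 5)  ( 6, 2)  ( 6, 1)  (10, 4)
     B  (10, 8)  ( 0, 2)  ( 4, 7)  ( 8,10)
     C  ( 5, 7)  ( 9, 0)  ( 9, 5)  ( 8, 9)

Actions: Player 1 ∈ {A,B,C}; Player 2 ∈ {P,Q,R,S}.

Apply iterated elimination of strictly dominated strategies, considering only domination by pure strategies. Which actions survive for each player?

P2 drop Q (P beats it: A:5>2 B:8>2 C:7>0)
P2 drop R (P beats it: A:5>1 B:8>7 C:7>5)
P1 drop C (A beats it: P:9>5 S:10>8)
P1→{A,B} P2→{P,S}

Remaining: P1:{A,B} P2:{P,S}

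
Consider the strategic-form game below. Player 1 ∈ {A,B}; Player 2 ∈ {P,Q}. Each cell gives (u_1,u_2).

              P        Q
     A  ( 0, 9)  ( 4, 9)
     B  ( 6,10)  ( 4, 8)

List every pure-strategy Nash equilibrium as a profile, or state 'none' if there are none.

(A,P): not NE [P1→B gives 6>0]
(A,Q): NE
(B,P): NE
(B,Q): not NE [P2→P gives 10>8]

Nash profiles: (A,Q), (B,P)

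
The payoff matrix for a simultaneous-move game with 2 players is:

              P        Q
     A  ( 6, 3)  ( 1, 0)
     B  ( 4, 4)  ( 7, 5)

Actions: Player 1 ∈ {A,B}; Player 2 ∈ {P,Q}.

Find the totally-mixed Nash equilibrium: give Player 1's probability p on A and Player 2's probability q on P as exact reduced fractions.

P1 indiff ⇒ q·6+(1-q)·1 = q·4+(1-q)·7 ⇒ q(2) = (1-q)(6) ⇒ q = 3/4
P2 indiff ⇒ p·3+(1-p)·4 = p·0+(1-p)·5 ⇒ p(3) = (1-p)(1) ⇒ p = 1/4

(p,q) = (1/4, 3/4)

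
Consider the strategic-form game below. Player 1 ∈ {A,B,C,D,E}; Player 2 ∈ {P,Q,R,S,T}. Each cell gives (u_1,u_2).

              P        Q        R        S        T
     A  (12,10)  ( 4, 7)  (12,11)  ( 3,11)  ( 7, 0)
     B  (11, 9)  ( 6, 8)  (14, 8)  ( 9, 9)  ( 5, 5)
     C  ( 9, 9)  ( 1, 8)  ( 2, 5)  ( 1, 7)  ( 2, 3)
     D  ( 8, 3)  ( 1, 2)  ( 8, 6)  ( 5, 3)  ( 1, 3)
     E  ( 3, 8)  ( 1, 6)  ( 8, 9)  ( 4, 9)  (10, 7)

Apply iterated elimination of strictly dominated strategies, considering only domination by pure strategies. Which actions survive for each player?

Remaining: P1:{A,B} P2:{P,R,S}

P1 drop C (A beats it: P:12>9 Q:4>1 R:12>2 S:3>1 T:7>2)
P1 drop D (B beats it: P:11>8 Q:6>1 R:14>8 S:9>5 T:5>1)
P2 drop Q (P beats it: A:10>7 B:9>8 E:8>6)
P2 drop T (P beats it: A:10>0 B:9>5 E:8>7)
P1 drop E (B beats it: P:11>3 R:14>8 S:9>4)
P1→{A,B} P2→{P,R,S}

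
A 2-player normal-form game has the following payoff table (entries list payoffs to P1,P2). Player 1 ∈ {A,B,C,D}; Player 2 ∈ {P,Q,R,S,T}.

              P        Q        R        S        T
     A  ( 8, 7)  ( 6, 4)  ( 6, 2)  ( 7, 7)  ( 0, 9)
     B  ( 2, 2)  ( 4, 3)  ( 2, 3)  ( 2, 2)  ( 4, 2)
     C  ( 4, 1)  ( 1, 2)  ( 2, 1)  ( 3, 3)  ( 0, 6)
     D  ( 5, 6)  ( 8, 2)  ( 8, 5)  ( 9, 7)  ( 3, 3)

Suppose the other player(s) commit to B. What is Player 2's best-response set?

u_2(P vs B) = 2
u_2(Q vs B) = 3
u_2(R vs B) = 3
u_2(S vs B) = 2
u_2(T vs B) = 2
max payoff 3 at {Q,R}

P2 best: {Q,R}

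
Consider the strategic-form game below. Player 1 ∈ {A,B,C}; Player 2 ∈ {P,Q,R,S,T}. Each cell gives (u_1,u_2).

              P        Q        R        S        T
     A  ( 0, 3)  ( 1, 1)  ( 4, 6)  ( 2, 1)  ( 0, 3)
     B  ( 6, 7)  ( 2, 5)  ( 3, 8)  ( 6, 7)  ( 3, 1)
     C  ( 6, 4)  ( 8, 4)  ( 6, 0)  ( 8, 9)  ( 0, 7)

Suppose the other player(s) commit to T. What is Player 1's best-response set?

u_1(A vs T) = 0
u_1(B vs T) = 3
u_1(C vs T) = 0
max payoff 3 at {B}

P1 best: {B}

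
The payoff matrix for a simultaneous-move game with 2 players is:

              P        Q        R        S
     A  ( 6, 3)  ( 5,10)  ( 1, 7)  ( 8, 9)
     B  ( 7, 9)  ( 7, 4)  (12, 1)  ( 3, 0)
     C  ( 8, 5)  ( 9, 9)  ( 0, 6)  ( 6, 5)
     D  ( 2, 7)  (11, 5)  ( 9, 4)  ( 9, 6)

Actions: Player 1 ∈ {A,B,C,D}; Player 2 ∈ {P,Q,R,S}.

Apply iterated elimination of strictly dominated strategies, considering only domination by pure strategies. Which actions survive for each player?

Remaining: P1:{A,C,D} P2:{P,Q,S}

P2 drop R (Q beats it: A:10>7 B:4>1 C:9>6 D:5>4)
P1 drop B (C beats it: P:8>7 Q:9>7 S:6>3)
P1→{A,C,D} P2→{P,Q,S}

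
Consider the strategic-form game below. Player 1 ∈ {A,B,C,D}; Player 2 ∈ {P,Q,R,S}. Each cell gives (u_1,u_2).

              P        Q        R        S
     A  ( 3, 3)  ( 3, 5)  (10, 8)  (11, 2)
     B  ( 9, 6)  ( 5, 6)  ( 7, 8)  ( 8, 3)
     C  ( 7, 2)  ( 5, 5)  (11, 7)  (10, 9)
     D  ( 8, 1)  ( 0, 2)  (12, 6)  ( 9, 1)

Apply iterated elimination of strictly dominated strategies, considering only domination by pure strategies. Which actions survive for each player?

P2 drop P (R beats it: A:8>3 B:8>6 C:7>2 D:6>1)
P2 drop Q (R beats it: A:8>5 B:8>6 C:7>5 D:6>2)
P1 drop B (A beats it: R:10>7 S:11>8)
P1→{A,C,D} P2→{R,S}

Remaining: P1:{A,C,D} P2:{R,S}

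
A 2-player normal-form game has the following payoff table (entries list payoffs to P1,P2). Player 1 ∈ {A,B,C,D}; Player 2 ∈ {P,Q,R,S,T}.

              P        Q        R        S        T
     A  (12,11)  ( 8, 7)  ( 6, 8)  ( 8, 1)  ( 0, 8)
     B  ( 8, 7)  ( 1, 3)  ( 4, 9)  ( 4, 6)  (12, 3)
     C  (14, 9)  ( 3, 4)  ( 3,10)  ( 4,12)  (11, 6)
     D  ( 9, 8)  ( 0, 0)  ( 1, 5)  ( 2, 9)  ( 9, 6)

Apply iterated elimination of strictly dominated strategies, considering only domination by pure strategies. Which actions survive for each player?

IESDS → P1:{A,C} P2:{P,R,S}

P1 drop D (C beats it: P:14>9 Q:3>0 R:3>1 S:4>2 T:11>9)
P2 drop Q (P beats it: A:11>7 B:7>3 C:9>4)
P2 drop T (P beats it: A:11>8 B:7>3 C:9>6)
P1 drop B (A beats it: P:12>8 R:6>4 S:8>4)
P1→{A,C} P2→{P,R,S}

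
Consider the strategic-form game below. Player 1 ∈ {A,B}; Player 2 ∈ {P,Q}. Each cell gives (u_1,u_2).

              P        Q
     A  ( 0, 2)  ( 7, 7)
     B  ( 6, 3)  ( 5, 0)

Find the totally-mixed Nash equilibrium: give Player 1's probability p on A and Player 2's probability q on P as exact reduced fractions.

P1 indiff ⇒ q·0+(1-q)·7 = q·6+(1-q)·5 ⇒ q(-6) = (1-q)(-2) ⇒ q = 1/4
P2 indiff ⇒ p·2+(1-p)·3 = p·7+(1-p)·0 ⇒ p(-5) = (1-p)(-3) ⇒ p = 3/8

(p,q) = (3/8, 1/4)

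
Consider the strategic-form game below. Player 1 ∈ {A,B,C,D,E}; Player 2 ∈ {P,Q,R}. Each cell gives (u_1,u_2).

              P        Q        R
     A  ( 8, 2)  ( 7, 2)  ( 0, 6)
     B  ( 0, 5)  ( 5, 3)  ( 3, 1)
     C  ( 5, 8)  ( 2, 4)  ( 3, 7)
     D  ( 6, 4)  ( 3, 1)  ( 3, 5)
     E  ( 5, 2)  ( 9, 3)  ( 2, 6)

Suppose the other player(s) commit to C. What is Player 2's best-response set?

u_2(P vs C) = 8
u_2(Q vs C) = 4
u_2(R vs C) = 7
max payoff 8 at {P}

P2 best: {P}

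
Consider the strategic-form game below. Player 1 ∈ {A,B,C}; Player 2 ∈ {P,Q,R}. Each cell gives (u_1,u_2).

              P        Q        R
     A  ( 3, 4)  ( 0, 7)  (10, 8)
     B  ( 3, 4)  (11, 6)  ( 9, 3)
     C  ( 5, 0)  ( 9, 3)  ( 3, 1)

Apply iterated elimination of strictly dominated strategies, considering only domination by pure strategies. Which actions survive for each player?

P2 drop P (Q beats it: A:7>4 B:6>4 C:3>0)
P1 drop C (B beats it: Q:11>9 R:9>3)
P1→{A,B} P2→{Q,R}

IESDS → P1:{A,B} P2:{Q,R}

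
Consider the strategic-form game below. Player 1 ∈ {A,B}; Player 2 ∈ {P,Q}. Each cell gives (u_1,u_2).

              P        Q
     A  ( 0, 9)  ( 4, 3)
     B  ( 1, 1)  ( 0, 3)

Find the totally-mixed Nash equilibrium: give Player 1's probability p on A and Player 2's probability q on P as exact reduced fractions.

P1 indiff ⇒ q·0+(1-q)·4 = q·1+(1-q)·0 ⇒ q(-1) = (1-q)(-4) ⇒ q = 4/5
P2 indiff ⇒ p·9+(1-p)·1 = p·3+(1-p)·3 ⇒ p(6) = (1-p)(2) ⇒ p = 1/4

(p,q) = (1/4, 4/5)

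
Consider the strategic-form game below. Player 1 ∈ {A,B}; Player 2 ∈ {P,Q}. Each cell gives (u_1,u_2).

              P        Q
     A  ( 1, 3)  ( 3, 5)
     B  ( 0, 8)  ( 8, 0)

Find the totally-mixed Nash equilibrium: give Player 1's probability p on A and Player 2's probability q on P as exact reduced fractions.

p=4/5, q=5/6

P1 indiff ⇒ q·1+(1-q)·3 = q·0+(1-q)·8 ⇒ q(1) = (1-q)(5) ⇒ q = 5/6
P2 indiff ⇒ p·3+(1-p)·8 = p·5+(1-p)·0 ⇒ p(-2) = (1-p)(-8) ⇒ p = 4/5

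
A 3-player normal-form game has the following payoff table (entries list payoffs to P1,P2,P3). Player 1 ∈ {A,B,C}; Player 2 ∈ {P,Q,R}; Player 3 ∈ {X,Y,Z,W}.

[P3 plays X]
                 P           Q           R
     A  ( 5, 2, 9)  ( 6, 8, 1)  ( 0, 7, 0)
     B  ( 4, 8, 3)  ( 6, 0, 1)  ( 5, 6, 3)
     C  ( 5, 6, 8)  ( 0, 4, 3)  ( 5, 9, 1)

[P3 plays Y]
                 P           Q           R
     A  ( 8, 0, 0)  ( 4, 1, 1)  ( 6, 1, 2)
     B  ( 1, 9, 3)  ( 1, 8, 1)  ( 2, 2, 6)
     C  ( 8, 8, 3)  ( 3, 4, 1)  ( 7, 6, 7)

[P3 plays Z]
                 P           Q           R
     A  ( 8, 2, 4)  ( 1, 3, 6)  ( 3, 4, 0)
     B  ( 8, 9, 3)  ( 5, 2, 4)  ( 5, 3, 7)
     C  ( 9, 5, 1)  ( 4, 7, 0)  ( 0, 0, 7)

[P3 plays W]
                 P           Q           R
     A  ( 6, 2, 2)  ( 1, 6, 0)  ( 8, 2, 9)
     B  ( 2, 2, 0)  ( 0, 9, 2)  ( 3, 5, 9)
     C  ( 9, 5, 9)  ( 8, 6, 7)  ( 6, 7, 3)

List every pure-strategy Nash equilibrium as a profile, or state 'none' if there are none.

Equilibria: none

(A,P,X): not NE [P2→Q gives 8>2]
(A,P,Y): not NE [P2→R gives 1>0; P3→X gives 9>0]
(A,P,Z): not NE [P1→C gives 9>8; P2→R gives 4>2; P3→X gives 9>4]
(A,P,W): not NE [P1→C gives 9>6; P2→Q gives 6>2; P3→X gives 9>2]
(A,Q,X): not NE [P3→Z gives 6>1]
(A,Q,Y): not NE [P3→Z gives 6>1]
(A,Q,Z): not NE [P1→B gives 5>1; P2→R gives 4>3]
(A,Q,W): not NE [P1→C gives 8>1; P3→Z gives 6>0]
(A,R,X): not NE [P1→C gives 5>0; P2→Q gives 8>7; P3→W gives 9>0]
(A,R,Y): not NE [P1→C gives 7>6; P3→W gives 9>2]
(A,R,Z): not NE [P1→B gives 5>3; P3→W gives 9>0]
(A,R,W): not NE [P2→Q gives 6>2]
(B,P,X): not NE [P1→C gives 5>4]
(B,P,Y): not NE [P1→C gives 8>1]
(B,P,Z): not NE [P1→C gives 9>8]
(B,P,W): not NE [P1→C gives 9>2; P2→Q gives 9>2; P3→Z gives 3>0]
(B,Q,X): not NE [P2→P gives 8>0; P3→Z gives 4>1]
(B,Q,Y): not NE [P1→A gives 4>1; P2→P gives 9>8; P3→Z gives 4>1]
(B,Q,Z): not NE [P2→P gives 9>2]
(B,Q,W): not NE [P1→C gives 8>0; P3→Z gives 4>2]
(B,R,X): not NE [P2→P gives 8>6; P3→W gives 9>3]
(B,R,Y): not NE [P1→C gives 7>2; P2→P gives 9>2; P3→W gives 9>6]
(B,R,Z): not NE [P2→P gives 9>3; P3→W gives 9>7]
(B,R,W): not NE [P1→A gives 8>3; P2→Q gives 9>5]
(C,P,X): not NE [P2→R gives 9>6; P3→W gives 9>8]
(C,P,Y): not NE [P3→W gives 9>3]
(C,P,Z): not NE [P2→Q gives 7>5; P3→W gives 9>1]
(C,P,W): not NE [P2→R gives 7>5]
(C,Q,X): not NE [P1→B gives 6>0; P2→R gives 9>4; P3→W gives 7>3]
(C,Q,Y): not NE [P1→A gives 4>3; P2→P gives 8>4; P3→W gives 7>1]
(C,Q,Z): not NE [P1→B gives 5>4; P3→W gives 7>0]
(C,Q,W): not NE [P2→R gives 7>6]
(C,R,X): not NE [P3→Z gives 7>1]
(C,R,Y): not NE [P2→P gives 8>6]
(C,R,Z): not NE [P1→B gives 5>0; P2→Q gives 7>0]
(C,R,W): not NE [P1→A gives 8>6; P3→Z gives 7>3]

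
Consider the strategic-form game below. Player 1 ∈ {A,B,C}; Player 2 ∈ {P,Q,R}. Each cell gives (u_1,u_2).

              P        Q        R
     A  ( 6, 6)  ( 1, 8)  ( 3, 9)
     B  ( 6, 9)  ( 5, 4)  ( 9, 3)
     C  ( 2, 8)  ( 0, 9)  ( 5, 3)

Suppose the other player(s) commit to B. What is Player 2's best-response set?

argmax u_2 = {P}

u_2(P vs B) = 9
u_2(Q vs B) = 4
u_2(R vs B) = 3
max payoff 9 at {P}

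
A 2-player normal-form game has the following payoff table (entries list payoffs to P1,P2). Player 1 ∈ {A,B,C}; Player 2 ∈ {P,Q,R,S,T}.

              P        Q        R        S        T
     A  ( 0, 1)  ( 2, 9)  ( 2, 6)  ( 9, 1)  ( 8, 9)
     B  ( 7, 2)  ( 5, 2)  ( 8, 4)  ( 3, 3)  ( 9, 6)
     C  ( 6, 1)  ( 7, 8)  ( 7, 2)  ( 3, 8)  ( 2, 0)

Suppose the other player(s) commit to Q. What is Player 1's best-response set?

u_1(A vs Q) = 2
u_1(B vs Q) = 5
u_1(C vs Q) = 7
max payoff 7 at {C}

P1 best: {C}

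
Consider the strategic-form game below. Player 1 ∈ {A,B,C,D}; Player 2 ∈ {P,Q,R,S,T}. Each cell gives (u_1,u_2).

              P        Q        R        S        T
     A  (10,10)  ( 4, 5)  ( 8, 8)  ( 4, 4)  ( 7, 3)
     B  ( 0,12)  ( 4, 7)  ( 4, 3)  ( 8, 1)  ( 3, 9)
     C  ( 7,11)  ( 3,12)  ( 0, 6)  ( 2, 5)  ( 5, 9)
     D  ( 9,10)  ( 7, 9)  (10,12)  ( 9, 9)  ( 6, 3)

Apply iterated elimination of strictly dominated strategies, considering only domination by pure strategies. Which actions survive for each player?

Survivors P1:{A,D} P2:{P,R}

P1 drop B (D beats it: P:9>0 Q:7>4 R:10>4 S:9>8 T:6>3)
P1 drop C (A beats it: P:10>7 Q:4>3 R:8>0 S:4>2 T:7>5)
P2 drop Q (P beats it: A:10>5 D:10>9)
P2 drop S (P beats it: A:10>4 D:10>9)
P2 drop T (P beats it: A:10>3 D:10>3)
P1→{A,D} P2→{P,R}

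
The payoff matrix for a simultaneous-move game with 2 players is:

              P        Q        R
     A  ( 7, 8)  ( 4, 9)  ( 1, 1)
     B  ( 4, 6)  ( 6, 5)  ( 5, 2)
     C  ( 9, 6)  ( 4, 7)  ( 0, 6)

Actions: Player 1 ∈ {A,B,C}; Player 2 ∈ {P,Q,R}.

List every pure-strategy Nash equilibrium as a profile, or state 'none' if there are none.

Equilibria: none

(A,P): not NE [P1→C gives 9>7; P2→Q gives 9>8]
(A,Q): not NE [P1→B gives 6>4]
(A,R): not NE [P1→B gives 5>1; P2→Q gives 9>1]
(B,P): not NE [P1→C gives 9>4]
(B,Q): not NE [P2→P gives 6>5]
(B,R): not NE [P2→P gives 6>2]
(C,P): not NE [P2→Q gives 7>6]
(C,Q): not NE [P1→B gives 6>4]
(C,R): not NE [P1→B gives 5>0; P2→Q gives 7>6]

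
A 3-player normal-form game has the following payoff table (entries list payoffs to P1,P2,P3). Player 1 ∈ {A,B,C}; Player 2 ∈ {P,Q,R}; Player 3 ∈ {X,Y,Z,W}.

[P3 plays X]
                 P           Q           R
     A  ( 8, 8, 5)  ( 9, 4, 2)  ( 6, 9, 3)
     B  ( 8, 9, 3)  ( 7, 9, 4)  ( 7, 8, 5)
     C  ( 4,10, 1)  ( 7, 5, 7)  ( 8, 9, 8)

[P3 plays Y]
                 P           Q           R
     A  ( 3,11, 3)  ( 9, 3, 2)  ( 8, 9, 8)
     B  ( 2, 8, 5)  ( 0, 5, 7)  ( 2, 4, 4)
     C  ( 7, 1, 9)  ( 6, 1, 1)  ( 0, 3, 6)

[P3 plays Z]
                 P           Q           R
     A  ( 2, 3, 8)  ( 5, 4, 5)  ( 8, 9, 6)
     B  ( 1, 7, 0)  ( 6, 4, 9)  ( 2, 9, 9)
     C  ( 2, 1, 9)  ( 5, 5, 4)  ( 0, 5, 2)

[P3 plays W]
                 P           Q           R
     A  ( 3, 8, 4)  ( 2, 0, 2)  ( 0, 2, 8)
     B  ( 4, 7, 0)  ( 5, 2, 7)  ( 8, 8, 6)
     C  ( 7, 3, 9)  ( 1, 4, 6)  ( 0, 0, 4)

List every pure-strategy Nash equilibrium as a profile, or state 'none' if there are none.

(A,P,X): not NE [P2→R gives 9>8; P3→Z gives 8>5]
(A,P,Y): not NE [P1→C gives 7>3; P3→Z gives 8>3]
(A,P,Z): not NE [P2→R gives 9>3]
(A,P,W): not NE [P1→C gives 7>3; P3→Z gives 8>4]
(A,Q,X): not NE [P2→R gives 9>4; P3→Z gives 5>2]
(A,Q,Y): not NE [P2→P gives 11>3; P3→Z gives 5>2]
(A,Q,Z): not NE [P1→B gives 6>5; P2→R gives 9>4]
(A,Q,W): not NE [P1→B gives 5>2; P2→P gives 8>0; P3→Z gives 5>2]
(A,R,X): not NE [P1→C gives 8>6; P3→W gives 8>3]
(A,R,Y): not NE [P2→P gives 11>9]
(A,R,Z): not NE [P3→W gives 8>6]
(A,R,W): not NE [P1→B gives 8>0; P2→P gives 8>2]
(B,P,X): not NE [P3→Y gives 5>3]
(B,P,Y): not NE [P1→C gives 7>2]
(B,P,Z): not NE [P1→C gives 2>1; P2→R gives 9>7; P3→Y gives 5>0]
(B,P,W): not NE [P1→C gives 7>4; P2→R gives 8>7; P3→Y gives 5>0]
(B,Q,X): not NE [P1→A gives 9>7; P3→Z gives 9>4]
(B,Q,Y): not NE [P1→A gives 9>0; P2→P gives 8>5; P3→Z gives 9>7]
(B,Q,Z): not NE [P2→R gives 9>4]
(B,Q,W): not NE [P2→R gives 8>2; P3→Z gives 9>7]
(B,R,X): not NE [P1→C gives 8>7; P2→Q gives 9>8; P3→Z gives 9>5]
(B,R,Y): not NE [P1→A gives 8>2; P2→P gives 8>4; P3→Z gives 9>4]
(B,R,Z): not NE [P1→A gives 8>2]
(B,R,W): not NE [P3→Z gives 9>6]
(C,P,X): not NE [P1→B gives 8>4; P3→W gives 9>1]
(C,P,Y): not NE [P2→R gives 3>1]
(C,P,Z): not NE [P2→R gives 5>1]
(C,P,W): not NE [P2→Q gives 4>3]
(C,Q,X): not NE [P1→A gives 9>7; P2→P gives 10>5]
(C,Q,Y): not NE [P1→A gives 9>6; P2→R gives 3>1; P3→X gives 7>1]
(C,Q,Z): not NE [P1→B gives 6>5; P3→X gives 7>4]
(C,Q,W): not NE [P1→B gives 5>1; P3→X gives 7>6]
(C,R,X): not NE [P2→P gives 10>9]
(C,R,Y): not NE [P1→A gives 8>0; P3→X gives 8>6]
(C,R,Z): not NE [P1→A gives 8>0; P3→X gives 8>2]
(C,R,W): not NE [P1→B gives 8>0; P2→Q gives 4>0; P3→X gives 8>4]

No pure NE.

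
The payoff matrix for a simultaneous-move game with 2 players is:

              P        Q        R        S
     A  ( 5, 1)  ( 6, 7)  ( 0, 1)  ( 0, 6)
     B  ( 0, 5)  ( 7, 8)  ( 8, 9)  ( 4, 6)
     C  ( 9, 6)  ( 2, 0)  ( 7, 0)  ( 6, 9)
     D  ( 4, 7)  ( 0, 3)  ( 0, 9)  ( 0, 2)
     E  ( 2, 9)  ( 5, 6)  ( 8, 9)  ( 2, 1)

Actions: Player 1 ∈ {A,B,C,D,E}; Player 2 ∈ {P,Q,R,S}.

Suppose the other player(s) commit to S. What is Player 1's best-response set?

argmax u_1 = {C}

u_1(A vs S) = 0
u_1(B vs S) = 4
u_1(C vs S) = 6
u_1(D vs S) = 0
u_1(E vs S) = 2
max payoff 6 at {C}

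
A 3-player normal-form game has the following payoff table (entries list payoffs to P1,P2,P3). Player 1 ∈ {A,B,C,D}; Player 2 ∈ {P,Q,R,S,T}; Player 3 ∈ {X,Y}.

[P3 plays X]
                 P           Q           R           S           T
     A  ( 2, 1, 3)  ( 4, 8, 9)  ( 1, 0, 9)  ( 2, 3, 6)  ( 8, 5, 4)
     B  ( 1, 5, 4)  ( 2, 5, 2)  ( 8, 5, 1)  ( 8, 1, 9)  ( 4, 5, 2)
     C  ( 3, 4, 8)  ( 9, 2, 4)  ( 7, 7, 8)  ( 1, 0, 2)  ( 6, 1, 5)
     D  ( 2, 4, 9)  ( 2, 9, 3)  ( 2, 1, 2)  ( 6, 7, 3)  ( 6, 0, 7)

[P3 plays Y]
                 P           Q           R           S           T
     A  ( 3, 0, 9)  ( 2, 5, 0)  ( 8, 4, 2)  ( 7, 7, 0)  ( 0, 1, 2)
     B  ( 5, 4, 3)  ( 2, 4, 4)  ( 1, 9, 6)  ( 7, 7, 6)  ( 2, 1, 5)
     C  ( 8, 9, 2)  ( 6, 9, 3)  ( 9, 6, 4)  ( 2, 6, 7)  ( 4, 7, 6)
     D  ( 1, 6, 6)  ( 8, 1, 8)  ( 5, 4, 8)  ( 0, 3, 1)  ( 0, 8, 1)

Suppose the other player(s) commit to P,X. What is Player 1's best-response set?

u_1(A vs P,X) = 2
u_1(B vs P,X) = 1
u_1(C vs P,X) = 3
u_1(D vs P,X) = 2
max payoff 3 at {C}

P1 best: {C}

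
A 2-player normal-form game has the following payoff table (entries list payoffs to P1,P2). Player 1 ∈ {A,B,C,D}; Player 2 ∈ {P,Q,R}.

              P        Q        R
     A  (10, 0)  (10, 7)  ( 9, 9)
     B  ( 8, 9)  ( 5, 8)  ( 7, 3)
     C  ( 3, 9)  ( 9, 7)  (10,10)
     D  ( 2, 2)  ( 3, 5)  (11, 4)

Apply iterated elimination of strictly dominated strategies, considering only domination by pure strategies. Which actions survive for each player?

Remaining: P1:{A,C,D} P2:{Q,R}

P1 drop B (A beats it: P:10>8 Q:10>5 R:9>7)
P2 drop P (R beats it: A:9>0 C:10>9 D:4>2)
P1→{A,C,D} P2→{Q,R}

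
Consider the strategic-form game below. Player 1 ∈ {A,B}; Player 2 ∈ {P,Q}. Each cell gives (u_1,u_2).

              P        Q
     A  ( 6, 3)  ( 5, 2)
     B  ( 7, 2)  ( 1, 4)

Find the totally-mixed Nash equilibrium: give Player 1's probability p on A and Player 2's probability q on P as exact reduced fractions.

P1 mixes 2/3 on A; P2 mixes 4/5 on P

P1 indiff ⇒ q·6+(1-q)·5 = q·7+(1-q)·1 ⇒ q(-1) = (1-q)(-4) ⇒ q = 4/5
P2 indiff ⇒ p·3+(1-p)·2 = p·2+(1-p)·4 ⇒ p(1) = (1-p)(2) ⇒ p = 2/3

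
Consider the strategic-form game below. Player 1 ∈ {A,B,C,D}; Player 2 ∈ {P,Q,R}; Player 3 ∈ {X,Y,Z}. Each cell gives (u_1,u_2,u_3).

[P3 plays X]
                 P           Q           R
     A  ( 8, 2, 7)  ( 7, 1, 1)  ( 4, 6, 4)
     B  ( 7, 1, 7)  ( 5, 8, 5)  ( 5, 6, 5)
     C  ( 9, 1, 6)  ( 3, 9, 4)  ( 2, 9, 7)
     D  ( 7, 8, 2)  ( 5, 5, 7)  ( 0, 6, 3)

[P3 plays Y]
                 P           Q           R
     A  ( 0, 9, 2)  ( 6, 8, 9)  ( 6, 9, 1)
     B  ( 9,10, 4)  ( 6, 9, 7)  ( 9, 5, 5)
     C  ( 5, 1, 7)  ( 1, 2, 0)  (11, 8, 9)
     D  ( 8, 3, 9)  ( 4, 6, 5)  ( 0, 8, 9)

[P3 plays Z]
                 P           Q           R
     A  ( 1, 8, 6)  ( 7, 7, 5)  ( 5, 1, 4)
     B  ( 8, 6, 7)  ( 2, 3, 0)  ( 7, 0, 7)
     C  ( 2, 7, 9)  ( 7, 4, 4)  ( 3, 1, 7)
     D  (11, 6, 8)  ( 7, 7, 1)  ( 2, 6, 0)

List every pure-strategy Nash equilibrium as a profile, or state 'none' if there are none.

(A,P,X): not NE [P1→C gives 9>8; P2→R gives 6>2]
(A,P,Y): not NE [P1→B gives 9>0; P3→X gives 7>2]
(A,P,Z): not NE [P1→D gives 11>1; P3→X gives 7>6]
(A,Q,X): not NE [P2→R gives 6>1; P3→Y gives 9>1]
(A,Q,Y): not NE [P2→R gives 9>8]
(A,Q,Z): not NE [P2→P gives 8>7; P3→Y gives 9>5]
(A,R,X): not NE [P1→B gives 5>4]
(A,R,Y): not NE [P1→C gives 11>6; P3→Z gives 4>1]
(A,R,Z): not NE [P1→B gives 7>5; P2→P gives 8>1]
(B,P,X): not NE [P1→C gives 9>7; P2→Q gives 8>1]
(B,P,Y): not NE [P3→Z gives 7>4]
(B,P,Z): not NE [P1→D gives 11>8]
(B,Q,X): not NE [P1→A gives 7>5; P3→Y gives 7>5]
(B,Q,Y): not NE [P2→P gives 10>9]
(B,Q,Z): not NE [P1→D gives 7>2; P2→P gives 6>3; P3→Y gives 7>0]
(B,R,X): not NE [P2→Q gives 8>6; P3→Z gives 7>5]
(B,R,Y): not NE [P1→C gives 11>9; P2→P gives 10>5; P3→Z gives 7>5]
(B,R,Z): not NE [P2→P gives 6>0]
(C,P,X): not NE [P2→R gives 9>1; P3→Z gives 9>6]
(C,P,Y): not NE [P1→B gives 9>5; P2→R gives 8>1; P3→Z gives 9>7]
(C,P,Z): not NE [P1→D gives 11>2]
(C,Q,X): not NE [P1→A gives 7>3]
(C,Q,Y): not NE [P1→B gives 6>1; P2→R gives 8>2; P3→Z gives 4>0]
(C,Q,Z): not NE [P2→P gives 7>4]
(C,R,X): not NE [P1→B gives 5>2; P3→Y gives 9>7]
(C,R,Y): NE
(C,R,Z): not NE [P1→B gives 7>3; P2→P gives 7>1; P3→Y gives 9>7]
(D,P,X): not NE [P1→C gives 9>7; P3→Y gives 9>2]
(D,P,Y): not NE [P1→B gives 9>8; P2→R gives 8>3]
(D,P,Z): not NE [P2→Q gives 7>6; P3→Y gives 9>8]
(D,Q,X): not NE [P1→A gives 7>5; P2→P gives 8>5]
(D,Q,Y): not NE [P1→B gives 6>4; P2→R gives 8>6; P3→X gives 7>5]
(D,Q,Z): not NE [P3→X gives 7>1]
(D,R,X): not NE [P1→B gives 5>0; P2→P gives 8>6; P3→Y gives 9>3]
(D,R,Y): not NE [P1→C gives 11>0]
(D,R,Z): not NE [P1→B gives 7>2; P2→Q gives 7>6; P3→Y gives 9>0]

NE set: (C,R,Y)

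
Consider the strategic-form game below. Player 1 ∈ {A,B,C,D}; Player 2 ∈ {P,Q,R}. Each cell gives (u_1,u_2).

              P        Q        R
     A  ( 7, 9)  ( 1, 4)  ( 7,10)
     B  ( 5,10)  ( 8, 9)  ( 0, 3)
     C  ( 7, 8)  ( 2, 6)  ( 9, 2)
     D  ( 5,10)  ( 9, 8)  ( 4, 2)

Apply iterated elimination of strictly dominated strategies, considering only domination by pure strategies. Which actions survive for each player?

P2 drop Q (P beats it: A:9>4 B:10>9 C:8>6 D:10>8)
P1 drop B (A beats it: P:7>5 R:7>0)
P1 drop D (A beats it: P:7>5 R:7>4)
P1→{A,C} P2→{P,R}

Survivors P1:{A,C} P2:{P,R}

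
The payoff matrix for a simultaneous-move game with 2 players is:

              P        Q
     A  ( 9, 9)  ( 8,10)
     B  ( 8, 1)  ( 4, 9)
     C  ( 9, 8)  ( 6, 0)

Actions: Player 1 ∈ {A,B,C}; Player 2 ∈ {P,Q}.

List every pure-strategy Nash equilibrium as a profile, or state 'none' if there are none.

(A,P): not NE [P2→Q gives 10>9]
(A,Q): NE
(B,P): not NE [P1→C gives 9>8; P2→Q gives 9>1]
(B,Q): not NE [P1→A gives 8>4]
(C,P): NE
(C,Q): not NE [P1→A gives 8>6; P2→P gives 8>0]

PSNE = {(A,Q), (C,P)}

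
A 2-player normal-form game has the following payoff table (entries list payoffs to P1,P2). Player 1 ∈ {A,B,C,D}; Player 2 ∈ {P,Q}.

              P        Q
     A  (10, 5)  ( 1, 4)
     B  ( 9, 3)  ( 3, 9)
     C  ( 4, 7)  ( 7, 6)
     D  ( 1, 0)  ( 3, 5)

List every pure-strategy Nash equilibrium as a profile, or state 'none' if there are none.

(A,P): NE
(A,Q): not NE [P1→C gives 7>1; P2→P gives 5>4]
(B,P): not NE [P1→A gives 10>9; P2→Q gives 9>3]
(B,Q): not NE [P1→C gives 7>3]
(C,P): not NE [P1→A gives 10>4]
(C,Q): not NE [P2→P gives 7>6]
(D,P): not NE [P1→A gives 10>1; P2→Q gives 5>0]
(D,Q): not NE [P1→C gives 7>3]

PSNE = {(A,P)}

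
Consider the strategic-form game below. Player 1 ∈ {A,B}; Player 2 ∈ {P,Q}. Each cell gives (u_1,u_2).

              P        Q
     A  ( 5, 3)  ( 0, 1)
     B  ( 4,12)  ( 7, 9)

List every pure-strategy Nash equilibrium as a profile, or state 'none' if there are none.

(A,P): NE
(A,Q): not NE [P1→B gives 7>0; P2→P gives 3>1]
(B,P): not NE [P1→A gives 5>4]
(B,Q): not NE [P2→P gives 12>9]

Nash profiles: (A,P)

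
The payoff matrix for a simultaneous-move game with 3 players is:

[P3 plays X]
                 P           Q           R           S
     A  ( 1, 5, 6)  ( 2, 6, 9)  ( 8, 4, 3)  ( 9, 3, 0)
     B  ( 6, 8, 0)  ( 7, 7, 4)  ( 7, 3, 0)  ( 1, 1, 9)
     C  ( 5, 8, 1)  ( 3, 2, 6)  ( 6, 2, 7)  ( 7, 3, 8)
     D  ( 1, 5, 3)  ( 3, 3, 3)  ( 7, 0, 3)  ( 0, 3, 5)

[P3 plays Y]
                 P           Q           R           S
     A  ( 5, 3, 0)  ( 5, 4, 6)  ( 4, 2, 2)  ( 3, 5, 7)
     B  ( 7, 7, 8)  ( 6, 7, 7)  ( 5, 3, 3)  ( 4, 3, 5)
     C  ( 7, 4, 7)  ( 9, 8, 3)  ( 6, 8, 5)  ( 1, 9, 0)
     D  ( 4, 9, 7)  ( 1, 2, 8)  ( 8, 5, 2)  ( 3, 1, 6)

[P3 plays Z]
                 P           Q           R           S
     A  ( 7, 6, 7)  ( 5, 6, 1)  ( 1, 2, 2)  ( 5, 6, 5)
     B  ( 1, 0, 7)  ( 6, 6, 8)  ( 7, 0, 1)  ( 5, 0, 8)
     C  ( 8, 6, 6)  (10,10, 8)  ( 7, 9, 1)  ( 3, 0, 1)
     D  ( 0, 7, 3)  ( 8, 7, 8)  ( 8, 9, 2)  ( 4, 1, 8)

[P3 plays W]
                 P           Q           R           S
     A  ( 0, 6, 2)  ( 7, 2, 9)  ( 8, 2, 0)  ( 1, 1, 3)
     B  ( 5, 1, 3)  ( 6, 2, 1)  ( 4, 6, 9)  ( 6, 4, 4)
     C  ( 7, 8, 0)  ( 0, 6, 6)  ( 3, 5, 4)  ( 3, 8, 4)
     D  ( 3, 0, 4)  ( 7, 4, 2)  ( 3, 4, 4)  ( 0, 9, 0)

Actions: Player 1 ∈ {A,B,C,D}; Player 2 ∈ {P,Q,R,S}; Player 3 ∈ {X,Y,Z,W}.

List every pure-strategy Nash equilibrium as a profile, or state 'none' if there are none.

Nash profiles: (B,P,Y), (C,Q,Z)

(A,P,X): not NE [P1→B gives 6>1; P2→Q gives 6>5; P3→Z gives 7>6]
(A,P,Y): not NE [P1→C gives 7>5; P2→S gives 5>3; P3→Z gives 7>0]
(A,P,Z): not NE [P1→C gives 8>7]
(A,P,W): not NE [P1→C gives 7>0; P3→Z gives 7>2]
(A,Q,X): not NE [P1→B gives 7>2]
(A,Q,Y): not NE [P1→C gives 9>5; P2→S gives 5>4; P3→W gives 9>6]
(A,Q,Z): not NE [P1→C gives 10>5; P3→W gives 9>1]
(A,Q,W): not NE [P2→P gives 6>2]
(A,R,X): not NE [P2→Q gives 6>4]
(A,R,Y): not NE [P1→D gives 8>4; P2→S gives 5>2; P3→X gives 3>2]
(A,R,Z): not NE [P1→D gives 8>1; P2→S gives 6>2; P3→X gives 3>2]
(A,R,W): not NE [P2→P gives 6>2; P3→X gives 3>0]
(A,S,X): not NE [P2→Q gives 6>3; P3→Y gives 7>0]
(A,S,Y): not NE [P1→B gives 4>3]
(A,S,Z): not NE [P3→Y gives 7>5]
(A,S,W): not NE [P1→B gives 6>1; P2→P gives 6>1; P3→Y gives 7>3]
(B,P,X): not NE [P3→Y gives 8>0]
(B,P,Y): NE
(B,P,Z): not NE [P1→C gives 8>1; P2→Q gives 6>0; P3→Y gives 8>7]
(B,P,W): not NE [P1→C gives 7>5; P2→R gives 6>1; P3→Y gives 8>3]
(B,Q,X): not NE [P2→P gives 8>7; P3→Z gives 8>4]
(B,Q,Y): not NE [P1→C gives 9>6; P3→Z gives 8>7]
(B,Q,Z): not NE [P1→C gives 10>6]
(B,Q,W): not NE [P1→D gives 7>6; P2→R gives 6>2; P3→Z gives 8>1]
(B,R,X): not NE [P1→A gives 8>7; P2→P gives 8>3; P3→W gives 9>0]
(B,R,Y): not NE [P1→D gives 8>5; P2→Q gives 7>3; P3→W gives 9>3]
(B,R,Z): not NE [P1→D gives 8>7; P2→Q gives 6>0; P3→W gives 9>1]
(B,R,W): not NE [P1→A gives 8>4]
(B,S,X): not NE [P1→A gives 9>1; P2→P gives 8>1]
(B,S,Y): not NE [P2→Q gives 7>3; P3→X gives 9>5]
(B,S,Z): not NE [P2→Q gives 6>0; P3→X gives 9>8]
(B,S,W): not NE [P2→R gives 6>4; P3→X gives 9>4]
(C,P,X): not NE [P1→B gives 6>5; P3→Y gives 7>1]
(C,P,Y): not NE [P2→S gives 9>4]
(C,P,Z): not NE [P2→Q gives 10>6; P3→Y gives 7>6]
(C,P,W): not NE [P3→Y gives 7>0]
(C,Q,X): not NE [P1→B gives 7>3; P2→P gives 8>2; P3→Z gives 8>6]
(C,Q,Y): not NE [P2→S gives 9>8; P3→Z gives 8>3]
(C,Q,Z): NE
(C,Q,W): not NE [P1→D gives 7>0; P2→S gives 8>6; P3→Z gives 8>6]
(C,R,X): not NE [P1→A gives 8>6; P2→P gives 8>2]
(C,R,Y): not NE [P1→D gives 8>6; P2→S gives 9>8; P3→X gives 7>5]
(C,R,Z): not NE [P1→D gives 8>7; P2→Q gives 10>9; P3→X gives 7>1]
(C,R,W): not NE [P1→A gives 8>3; P2→S gives 8>5; P3→X gives 7>4]
(C,S,X): not NE [P1→A gives 9>7; P2→P gives 8>3]
(C,S,Y): not NE [P1→B gives 4>1; P3→X gives 8>0]
(C,S,Z): not NE [P1→B gives 5>3; P2→Q gives 10>0; P3→X gives 8>1]
(C,S,W): not NE [P1→B gives 6>3; P3→X gives 8>4]
(D,P,X): not NE [P1→B gives 6>1; P3→Y gives 7>3]
(D,P,Y): not NE [P1→C gives 7>4]
(D,P,Z): not NE [P1→C gives 8>0; P2→R gives 9>7; P3→Y gives 7>3]
(D,P,W): not NE [P1→C gives 7>3; P2→S gives 9>0; P3→Y gives 7>4]
(D,Q,X): not NE [P1→B gives 7>3; P2→P gives 5>3; P3→Z gives 8>3]
(D,Q,Y): not NE [P1→C gives 9>1; P2→P gives 9>2]
(D,Q,Z): not NE [P1→C gives 10>8; P2→R gives 9>7]
(D,Q,W): not NE [P2→S gives 9>4; P3→Z gives 8>2]
(D,R,X): not NE [P1→A gives 8>7; P2→P gives 5>0; P3→W gives 4>3]
(D,R,Y): not NE [P2→P gives 9>5; P3→W gives 4>2]
(D,R,Z): not NE [P3→W gives 4>2]
(D,R,W): not NE [P1→A gives 8>3; P2→S gives 9>4]
(D,S,X): not NE [P1→A gives 9>0; P2→P gives 5>3; P3→Z gives 8>5]
(D,S,Y): not NE [P1→B gives 4>3; P2→P gives 9>1; P3→Z gives 8>6]
(D,S,Z): not NE [P1→B gives 5>4; P2→R gives 9>1]
(D,S,W): not NE [P1→B gives 6>0; P3→Z gives 8>0]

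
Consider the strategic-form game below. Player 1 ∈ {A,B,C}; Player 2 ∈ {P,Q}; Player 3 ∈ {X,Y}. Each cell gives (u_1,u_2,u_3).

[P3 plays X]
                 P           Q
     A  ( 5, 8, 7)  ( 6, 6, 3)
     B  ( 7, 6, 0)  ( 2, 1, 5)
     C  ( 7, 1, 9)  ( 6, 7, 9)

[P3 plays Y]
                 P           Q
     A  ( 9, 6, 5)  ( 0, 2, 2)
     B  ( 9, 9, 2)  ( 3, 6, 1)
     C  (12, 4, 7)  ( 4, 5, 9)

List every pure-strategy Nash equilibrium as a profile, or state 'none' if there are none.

PSNE = {(C,Q,X), (C,Q,Y)}

(A,P,X): not NE [P1→C gives 7>5]
(A,P,Y): not NE [P1→C gives 12>9; P3→X gives 7>5]
(A,Q,X): not NE [P2→P gives 8>6]
(A,Q,Y): not NE [P1→C gives 4>0; P2→P gives 6>2; P3→X gives 3>2]
(B,P,X): not NE [P3→Y gives 2>0]
(B,P,Y): not NE [P1→C gives 12>9]
(B,Q,X): not NE [P1→C gives 6>2; P2→P gives 6>1]
(B,Q,Y): not NE [P1→C gives 4>3; P2→P gives 9>6; P3→X gives 5>1]
(C,P,X): not NE [P2→Q gives 7>1]
(C,P,Y): not NE [P2→Q gives 5>4; P3→X gives 9>7]
(C,Q,X): NE
(C,Q,Y): NE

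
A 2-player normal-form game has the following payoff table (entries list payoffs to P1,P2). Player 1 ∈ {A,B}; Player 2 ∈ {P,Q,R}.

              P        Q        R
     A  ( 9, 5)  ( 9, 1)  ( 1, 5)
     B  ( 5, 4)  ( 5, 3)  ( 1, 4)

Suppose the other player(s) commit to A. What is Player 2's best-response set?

BR_2 = {P,R}

u_2(P vs A) = 5
u_2(Q vs A) = 1
u_2(R vs A) = 5
max payoff 5 at {P,R}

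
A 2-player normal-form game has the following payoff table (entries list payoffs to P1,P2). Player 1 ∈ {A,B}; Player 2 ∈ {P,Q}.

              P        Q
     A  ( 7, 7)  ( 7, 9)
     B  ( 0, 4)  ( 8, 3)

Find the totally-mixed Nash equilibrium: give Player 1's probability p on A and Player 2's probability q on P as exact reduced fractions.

P1 indiff ⇒ q·7+(1-q)·7 = q·0+(1-q)·8 ⇒ q(7) = (1-q)(1) ⇒ q = 1/8
P2 indiff ⇒ p·7+(1-p)·4 = p·9+(1-p)·3 ⇒ p(-2) = (1-p)(-1) ⇒ p = 1/3

P1 mixes 1/3 on A; P2 mixes 1/8 on P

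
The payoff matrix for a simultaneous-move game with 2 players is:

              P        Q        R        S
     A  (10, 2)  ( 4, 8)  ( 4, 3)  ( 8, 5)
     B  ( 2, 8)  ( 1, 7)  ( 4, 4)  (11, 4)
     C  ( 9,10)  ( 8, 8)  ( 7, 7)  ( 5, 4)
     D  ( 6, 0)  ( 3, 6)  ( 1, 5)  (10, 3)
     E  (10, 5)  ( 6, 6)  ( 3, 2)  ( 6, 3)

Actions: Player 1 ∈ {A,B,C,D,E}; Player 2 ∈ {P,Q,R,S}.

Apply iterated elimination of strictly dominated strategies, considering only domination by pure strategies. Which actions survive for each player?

P2 drop R (Q beats it: A:8>3 B:7>4 C:8>7 D:6>5 E:6>2)
P2 drop S (Q beats it: A:8>5 B:7>4 C:8>4 D:6>3 E:6>3)
P1 drop B (A beats it: P:10>2 Q:4>1)
P1 drop D (A beats it: P:10>6 Q:4>3)
P1→{A,C,E} P2→{P,Q}

IESDS → P1:{A,C,E} P2:{P,Q}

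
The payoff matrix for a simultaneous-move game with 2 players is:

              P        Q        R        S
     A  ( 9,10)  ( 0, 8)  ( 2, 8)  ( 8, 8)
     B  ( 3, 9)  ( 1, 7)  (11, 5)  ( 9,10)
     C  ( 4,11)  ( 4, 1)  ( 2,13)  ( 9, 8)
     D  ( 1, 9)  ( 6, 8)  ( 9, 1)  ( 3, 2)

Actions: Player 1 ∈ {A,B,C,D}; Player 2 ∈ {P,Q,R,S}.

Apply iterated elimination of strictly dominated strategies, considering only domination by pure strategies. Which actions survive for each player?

IESDS → P1:{A,B,C} P2:{P,R,S}

P2 drop Q (P beats it: A:10>8 B:9>7 C:11>1 D:9>8)
P1 drop D (B beats it: P:3>1 R:11>9 S:9>3)
P1→{A,B,C} P2→{P,R,S}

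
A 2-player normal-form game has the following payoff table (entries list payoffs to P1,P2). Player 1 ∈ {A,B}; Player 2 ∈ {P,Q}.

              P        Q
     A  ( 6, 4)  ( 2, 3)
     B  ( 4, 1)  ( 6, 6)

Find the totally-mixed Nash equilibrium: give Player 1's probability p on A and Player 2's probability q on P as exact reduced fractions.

P1 mixes 5/6 on A; P2 mixes 2/3 on P

P1 indiff ⇒ q·6+(1-q)·2 = q·4+(1-q)·6 ⇒ q(2) = (1-q)(4) ⇒ q = 2/3
P2 indiff ⇒ p·4+(1-p)·1 = p·3+(1-p)·6 ⇒ p(1) = (1-p)(5) ⇒ p = 5/6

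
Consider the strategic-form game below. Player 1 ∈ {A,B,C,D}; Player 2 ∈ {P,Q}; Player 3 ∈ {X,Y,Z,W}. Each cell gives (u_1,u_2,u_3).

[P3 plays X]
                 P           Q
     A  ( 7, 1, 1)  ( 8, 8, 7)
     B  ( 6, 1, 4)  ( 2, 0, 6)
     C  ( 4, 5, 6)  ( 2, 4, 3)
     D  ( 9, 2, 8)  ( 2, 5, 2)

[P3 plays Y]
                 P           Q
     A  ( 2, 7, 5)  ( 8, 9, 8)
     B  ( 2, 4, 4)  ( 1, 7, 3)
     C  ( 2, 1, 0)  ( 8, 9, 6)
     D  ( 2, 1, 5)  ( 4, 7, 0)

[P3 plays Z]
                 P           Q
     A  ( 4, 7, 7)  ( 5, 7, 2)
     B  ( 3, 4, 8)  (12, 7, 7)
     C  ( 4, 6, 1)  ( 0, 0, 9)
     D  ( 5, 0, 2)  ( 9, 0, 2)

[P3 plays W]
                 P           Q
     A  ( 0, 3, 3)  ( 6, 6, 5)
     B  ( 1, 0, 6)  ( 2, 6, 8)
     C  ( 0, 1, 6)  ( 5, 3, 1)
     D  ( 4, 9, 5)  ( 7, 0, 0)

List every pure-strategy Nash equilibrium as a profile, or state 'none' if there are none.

NE set: (A,Q,Y)

(A,P,X): not NE [P1→D gives 9>7; P2→Q gives 8>1; P3→Z gives 7>1]
(A,P,Y): not NE [P2→Q gives 9>7; P3→Z gives 7>5]
(A,P,Z): not NE [P1→D gives 5>4]
(A,P,W): not NE [P1→D gives 4>0; P2→Q gives 6>3; P3→Z gives 7>3]
(A,Q,X): not NE [P3→Y gives 8>7]
(A,Q,Y): NE
(A,Q,Z): not NE [P1→B gives 12>5; P3→Y gives 8>2]
(A,Q,W): not NE [P1→D gives 7>6; P3→Y gives 8>5]
(B,P,X): not NE [P1→D gives 9>6; P3→Z gives 8>4]
(B,P,Y): not NE [P2→Q gives 7>4; P3→Z gives 8>4]
(B,P,Z): not NE [P1→D gives 5>3; P2→Q gives 7>4]
(B,P,W): not NE [P1→D gives 4>1; P2→Q gives 6>0; P3→Z gives 8>6]
(B,Q,X): not NE [P1→A gives 8>2; P2→P gives 1>0; P3→W gives 8>6]
(B,Q,Y): not NE [P1→C gives 8>1; P3→W gives 8>3]
(B,Q,Z): not NE [P3→W gives 8>7]
(B,Q,W): not NE [P1→D gives 7>2]
(C,P,X): not NE [P1→D gives 9>4]
(C,P,Y): not NE [P2→Q gives 9>1; P3→W gives 6>0]
(C,P,Z): not NE [P1→D gives 5>4; P3→W gives 6>1]
(C,P,W): not NE [P1→D gives 4>0; P2→Q gives 3>1]
(C,Q,X): not NE [P1→A gives 8>2; P2→P gives 5>4; P3→Z gives 9>3]
(C,Q,Y): not NE [P3→Z gives 9>6]
(C,Q,Z): not NE [P1→B gives 12>0; P2→P gives 6>0]
(C,Q,W): not NE [P1→D gives 7>5; P3→Z gives 9>1]
(D,P,X): not NE [P2→Q gives 5>2]
(D,P,Y): not NE [P2→Q gives 7>1; P3→X gives 8>5]
(D,P,Z): not NE [P3→X gives 8>2]
(D,P,W): not NE [P3→X gives 8>5]
(D,Q,X): not NE [P1→A gives 8>2]
(D,Q,Y): not NE [P1→C gives 8>4; P3→Z gives 2>0]
(D,Q,Z): not NE [P1→B gives 12>9]
(D,Q,W): not NE [P2→P gives 9>0; P3→Z gives 2>0]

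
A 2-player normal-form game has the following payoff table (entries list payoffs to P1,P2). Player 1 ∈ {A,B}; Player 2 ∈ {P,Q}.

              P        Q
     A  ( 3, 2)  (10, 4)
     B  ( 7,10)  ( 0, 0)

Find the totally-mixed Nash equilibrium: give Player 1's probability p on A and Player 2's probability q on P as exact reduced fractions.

P1 indiff ⇒ q·3+(1-q)·10 = q·7+(1-q)·0 ⇒ q(-4) = (1-q)(-10) ⇒ q = 5/7
P2 indiff ⇒ p·2+(1-p)·10 = p·4+(1-p)·0 ⇒ p(-2) = (1-p)(-10) ⇒ p = 5/6

p=5/6, q=5/7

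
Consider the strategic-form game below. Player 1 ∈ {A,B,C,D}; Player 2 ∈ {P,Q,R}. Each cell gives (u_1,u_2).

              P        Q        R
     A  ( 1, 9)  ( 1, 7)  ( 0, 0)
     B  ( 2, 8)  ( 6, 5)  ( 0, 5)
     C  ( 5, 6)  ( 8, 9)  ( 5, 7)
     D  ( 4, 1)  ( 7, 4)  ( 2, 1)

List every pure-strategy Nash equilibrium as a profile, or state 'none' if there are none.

(A,P): not NE [P1→C gives 5>1]
(A,Q): not NE [P1→C gives 8>1; P2→P gives 9>7]
(A,R): not NE [P1→C gives 5>0; P2→P gives 9>0]
(B,P): not NE [P1→C gives 5>2]
(B,Q): not NE [P1→C gives 8>6; P2→P gives 8>5]
(B,R): not NE [P1→C gives 5>0; P2→P gives 8>5]
(C,P): not NE [P2→Q gives 9>6]
(C,Q): NE
(C,R): not NE [P2→Q gives 9>7]
(D,P): not NE [P1→C gives 5>4; P2→Q gives 4>1]
(D,Q): not NE [P1→C gives 8>7]
(D,R): not NE [P1→C gives 5>2; P2→Q gives 4>1]

Nash profiles: (C,Q)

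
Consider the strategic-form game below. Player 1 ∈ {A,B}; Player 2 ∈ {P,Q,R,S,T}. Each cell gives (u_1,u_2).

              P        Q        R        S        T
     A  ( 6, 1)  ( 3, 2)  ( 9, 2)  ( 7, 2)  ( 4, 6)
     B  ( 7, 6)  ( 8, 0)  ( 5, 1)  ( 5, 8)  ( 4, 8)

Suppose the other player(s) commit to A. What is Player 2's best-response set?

BR_2 = {T}

u_2(P vs A) = 1
u_2(Q vs A) = 2
u_2(R vs A) = 2
u_2(S vs A) = 2
u_2(T vs A) = 6
max payoff 6 at {T}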